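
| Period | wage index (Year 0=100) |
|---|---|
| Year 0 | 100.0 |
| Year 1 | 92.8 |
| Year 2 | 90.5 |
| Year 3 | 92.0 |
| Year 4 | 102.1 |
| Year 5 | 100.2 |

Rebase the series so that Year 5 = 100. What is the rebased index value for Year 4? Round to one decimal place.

101.9

Rebased(Year 4) = 102.1 / 100.2 × 100 = 101.8962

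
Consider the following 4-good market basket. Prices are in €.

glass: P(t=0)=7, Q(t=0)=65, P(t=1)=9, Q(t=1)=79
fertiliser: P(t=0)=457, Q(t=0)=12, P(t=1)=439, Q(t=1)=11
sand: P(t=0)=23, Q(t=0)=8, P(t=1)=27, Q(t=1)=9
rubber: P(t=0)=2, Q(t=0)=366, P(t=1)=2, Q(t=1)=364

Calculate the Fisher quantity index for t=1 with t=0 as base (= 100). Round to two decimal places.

Laspeyres component (base-period weights):
ΣP(t=0)Q(t=1) = 7×79 + 457×11 + 23×9 + 2×364 = 553 + 5027 + 207 + 728 = 6515
ΣP(t=0)Q(t=0) = 7×65 + 457×12 + 23×8 + 2×366 = 455 + 5484 + 184 + 732 = 6855
L = 6515 / 6855 × 100 = 95.0401
Paasche component (current-period weights):
ΣP(t=1)Q(t=1) = 9×79 + 439×11 + 27×9 + 2×364 = 711 + 4829 + 243 + 728 = 6511
ΣP(t=1)Q(t=0) = 9×65 + 439×12 + 27×8 + 2×366 = 585 + 5268 + 216 + 732 = 6801
P = 6511 / 6801 × 100 = 95.7359
Fisher = √(L × P) = √(95.0401 × 95.7359) = 95.3874

95.39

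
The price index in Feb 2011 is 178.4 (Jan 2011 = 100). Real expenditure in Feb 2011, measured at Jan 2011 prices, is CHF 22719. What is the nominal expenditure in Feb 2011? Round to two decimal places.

Nominal = Real × (Index/100) = 22719 × (178.4/100)
        = 22719 × 1.784 = 40530.6960

40530.70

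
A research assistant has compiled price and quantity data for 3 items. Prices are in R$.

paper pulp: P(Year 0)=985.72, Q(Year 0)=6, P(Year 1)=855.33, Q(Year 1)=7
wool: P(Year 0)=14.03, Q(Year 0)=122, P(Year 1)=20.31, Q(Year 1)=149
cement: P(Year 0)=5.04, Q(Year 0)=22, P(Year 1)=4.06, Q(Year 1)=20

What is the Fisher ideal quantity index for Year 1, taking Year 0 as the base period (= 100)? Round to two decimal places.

117.82

Laspeyres component (base-period weights):
ΣP(Year 0)Q(Year 1) = 985.72×7 + 14.03×149 + 5.04×20 = 6900.04 + 2090.47 + 100.8 = 9091.31
ΣP(Year 0)Q(Year 0) = 985.72×6 + 14.03×122 + 5.04×22 = 5914.32 + 1711.66 + 110.88 = 7736.86
L = 9091.31 / 7736.86 × 100 = 117.5065
Paasche component (current-period weights):
ΣP(Year 1)Q(Year 1) = 855.33×7 + 20.31×149 + 4.06×20 = 5987.31 + 3026.19 + 81.2 = 9094.7
ΣP(Year 1)Q(Year 0) = 855.33×6 + 20.31×122 + 4.06×22 = 5131.98 + 2477.82 + 89.32 = 7699.12
P = 9094.7 / 7699.12 × 100 = 118.1265
Fisher = √(L × P) = √(117.5065 × 118.1265) = 117.8161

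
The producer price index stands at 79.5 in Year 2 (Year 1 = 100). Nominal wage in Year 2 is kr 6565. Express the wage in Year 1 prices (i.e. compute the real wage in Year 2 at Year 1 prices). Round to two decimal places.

Real = Nominal ÷ (Index/100) = 6565 ÷ (79.5/100)
     = 6565 ÷ 0.795 = 8257.8616

8257.86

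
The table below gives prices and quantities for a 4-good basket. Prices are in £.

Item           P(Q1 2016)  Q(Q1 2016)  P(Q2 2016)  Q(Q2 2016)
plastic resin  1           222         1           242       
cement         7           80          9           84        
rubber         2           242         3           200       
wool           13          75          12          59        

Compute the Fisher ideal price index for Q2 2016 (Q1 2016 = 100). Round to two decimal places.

115.03

Laspeyres component (base-period weights):
ΣP(Q2 2016)Q(Q1 2016) = 1×222 + 9×80 + 3×242 + 12×75 = 222 + 720 + 726 + 900 = 2568
ΣP(Q1 2016)Q(Q1 2016) = 1×222 + 7×80 + 2×242 + 13×75 = 222 + 560 + 484 + 975 = 2241
L = 2568 / 2241 × 100 = 114.5917
Paasche component (current-period weights):
ΣP(Q2 2016)Q(Q2 2016) = 1×242 + 9×84 + 3×200 + 12×59 = 242 + 756 + 600 + 708 = 2306
ΣP(Q1 2016)Q(Q2 2016) = 1×242 + 7×84 + 2×200 + 13×59 = 242 + 588 + 400 + 767 = 1997
P = 2306 / 1997 × 100 = 115.4732
Fisher = √(L × P) = √(114.5917 × 115.4732) = 115.0316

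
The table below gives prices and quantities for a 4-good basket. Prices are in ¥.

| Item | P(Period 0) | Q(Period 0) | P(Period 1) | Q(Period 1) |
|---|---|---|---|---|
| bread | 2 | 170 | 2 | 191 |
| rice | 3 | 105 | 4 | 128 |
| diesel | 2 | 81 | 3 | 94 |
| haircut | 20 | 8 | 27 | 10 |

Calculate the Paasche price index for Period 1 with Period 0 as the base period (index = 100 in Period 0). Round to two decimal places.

125.30

Paasche price index uses current-period quantities as weights.
ΣP(Period 1)·Q(Period 1) = 2×191 + 4×128 + 3×94 + 27×10 = 382 + 512 + 282 + 270 = 1446
ΣP(Period 0)·Q(Period 1) = 2×191 + 3×128 + 2×94 + 20×10 = 382 + 384 + 188 + 200 = 1154
Index = 1446 / 1154 × 100 = 125.3033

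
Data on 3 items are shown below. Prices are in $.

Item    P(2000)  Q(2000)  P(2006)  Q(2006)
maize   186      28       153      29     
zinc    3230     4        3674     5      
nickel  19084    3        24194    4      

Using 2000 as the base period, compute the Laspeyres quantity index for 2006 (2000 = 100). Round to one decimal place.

129.8

Laspeyres quantity index uses base-period prices as weights.
ΣP(2000)·Q(2006) = 186×29 + 3230×5 + 19084×4 = 5394 + 16150 + 76336 = 97880
ΣP(2000)·Q(2000) = 186×28 + 3230×4 + 19084×3 = 5208 + 12920 + 57252 = 75380
Index = 97880 / 75380 × 100 = 129.8488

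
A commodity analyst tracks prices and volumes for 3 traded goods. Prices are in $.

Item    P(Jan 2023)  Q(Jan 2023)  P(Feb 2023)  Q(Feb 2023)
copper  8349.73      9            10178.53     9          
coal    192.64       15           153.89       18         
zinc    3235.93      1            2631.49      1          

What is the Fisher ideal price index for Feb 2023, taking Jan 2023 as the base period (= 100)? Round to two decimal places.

Laspeyres component (base-period weights):
ΣP(Feb 2023)Q(Jan 2023) = 10178.53×9 + 153.89×15 + 2631.49×1 = 91606.77 + 2308.35 + 2631.49 = 96546.61
ΣP(Jan 2023)Q(Jan 2023) = 8349.73×9 + 192.64×15 + 3235.93×1 = 75147.57 + 2889.6 + 3235.93 = 81273.1
L = 96546.61 / 81273.1 × 100 = 118.7928
Paasche component (current-period weights):
ΣP(Feb 2023)Q(Feb 2023) = 10178.53×9 + 153.89×18 + 2631.49×1 = 91606.77 + 2770.02 + 2631.49 = 97008.28
ΣP(Jan 2023)Q(Feb 2023) = 8349.73×9 + 192.64×18 + 3235.93×1 = 75147.57 + 3467.52 + 3235.93 = 81851.02
P = 97008.28 / 81851.02 × 100 = 118.5181
Fisher = √(L × P) = √(118.7928 × 118.5181) = 118.6554

118.66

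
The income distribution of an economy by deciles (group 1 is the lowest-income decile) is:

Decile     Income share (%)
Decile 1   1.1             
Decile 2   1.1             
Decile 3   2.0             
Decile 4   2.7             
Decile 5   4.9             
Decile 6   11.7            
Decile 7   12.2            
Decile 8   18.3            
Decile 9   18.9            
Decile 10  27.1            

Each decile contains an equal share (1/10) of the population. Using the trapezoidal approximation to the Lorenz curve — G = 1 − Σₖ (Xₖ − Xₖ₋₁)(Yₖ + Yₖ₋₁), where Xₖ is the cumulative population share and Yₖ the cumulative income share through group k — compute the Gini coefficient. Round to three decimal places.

0.475

Cumulative income shares Yₖ: 0.0110, 0.0220, 0.0420, 0.0690, 0.1180, 0.2350, 0.3570, 0.5400, 0.7290, 1.0000
Σ (Xₖ−Xₖ₋₁)(Yₖ+Yₖ₋₁) = (1/10)(0.0110+0.0000) + (1/10)(0.0220+0.0110) + (1/10)(0.0420+0.0220) + (1/10)(0.0690+0.0420) + (1/10)(0.1180+0.0690) + (1/10)(0.2350+0.1180) + (1/10)(0.3570+0.2350) + (1/10)(0.5400+0.3570) + (1/10)(0.7290+0.5400) + (1/10)(1.0000+0.7290)
  = 0.0011 + 0.0033 + 0.0064 + 0.0111 + 0.0187 + 0.0353 + 0.0592 + 0.0897 + 0.1269 + 0.1729 = 0.5246
G = 1 − 0.5246 = 0.4754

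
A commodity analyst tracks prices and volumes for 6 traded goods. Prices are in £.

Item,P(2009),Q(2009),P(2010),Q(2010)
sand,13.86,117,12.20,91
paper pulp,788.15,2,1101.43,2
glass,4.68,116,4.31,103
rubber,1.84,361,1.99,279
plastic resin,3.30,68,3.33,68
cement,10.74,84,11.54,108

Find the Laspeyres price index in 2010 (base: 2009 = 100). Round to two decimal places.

109.27

Laspeyres price index uses base-period quantities as weights.
ΣP(2010)·Q(2009) = 12.20×117 + 1101.43×2 + 4.31×116 + 1.99×361 + 3.33×68 + 11.54×84 = 1427.4 + 2202.86 + 499.96 + 718.39 + 226.44 + 969.36 = 6044.41
ΣP(2009)·Q(2009) = 13.86×117 + 788.15×2 + 4.68×116 + 1.84×361 + 3.30×68 + 10.74×84 = 1621.62 + 1576.3 + 542.88 + 664.24 + 224.4 + 902.16 = 5531.6
Index = 6044.41 / 5531.6 × 100 = 109.2706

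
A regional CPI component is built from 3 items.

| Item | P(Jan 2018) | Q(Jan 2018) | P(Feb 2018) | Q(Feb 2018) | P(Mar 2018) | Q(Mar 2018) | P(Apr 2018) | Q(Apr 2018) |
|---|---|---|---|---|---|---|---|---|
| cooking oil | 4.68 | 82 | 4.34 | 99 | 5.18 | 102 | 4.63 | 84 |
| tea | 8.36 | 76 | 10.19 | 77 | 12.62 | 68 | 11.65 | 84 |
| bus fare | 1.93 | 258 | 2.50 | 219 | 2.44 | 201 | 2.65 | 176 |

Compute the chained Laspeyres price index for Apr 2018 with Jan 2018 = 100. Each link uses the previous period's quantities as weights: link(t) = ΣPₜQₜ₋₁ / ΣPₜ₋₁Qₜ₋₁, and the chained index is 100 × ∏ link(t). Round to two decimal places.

128.40

Link Jan 2018→Feb 2018:
ΣP(Feb 2018)Q(Jan 2018) = 4.34×82 + 10.19×76 + 2.50×258 = 355.88 + 774.44 + 645 = 1775.32
ΣP(Jan 2018)Q(Jan 2018) = 4.68×82 + 8.36×76 + 1.93×258 = 383.76 + 635.36 + 497.94 = 1517.06
link = 1775.32/1517.06 = 1.170237
Link Feb 2018→Mar 2018:
ΣP(Mar 2018)Q(Feb 2018) = 5.18×99 + 12.62×77 + 2.44×219 = 512.82 + 971.74 + 534.36 = 2018.92
ΣP(Feb 2018)Q(Feb 2018) = 4.34×99 + 10.19×77 + 2.50×219 = 429.66 + 784.63 + 547.5 = 1761.79
link = 2018.92/1761.79 = 1.145948
Link Mar 2018→Apr 2018:
ΣP(Apr 2018)Q(Mar 2018) = 4.63×102 + 11.65×68 + 2.65×201 = 472.26 + 792.2 + 532.65 = 1797.11
ΣP(Mar 2018)Q(Mar 2018) = 5.18×102 + 12.62×68 + 2.44×201 = 528.36 + 858.16 + 490.44 = 1876.96
link = 1797.11/1876.96 = 0.957458
Chained index = 100 × 1.170237 × 1.145948 × 0.957458 = 128.3981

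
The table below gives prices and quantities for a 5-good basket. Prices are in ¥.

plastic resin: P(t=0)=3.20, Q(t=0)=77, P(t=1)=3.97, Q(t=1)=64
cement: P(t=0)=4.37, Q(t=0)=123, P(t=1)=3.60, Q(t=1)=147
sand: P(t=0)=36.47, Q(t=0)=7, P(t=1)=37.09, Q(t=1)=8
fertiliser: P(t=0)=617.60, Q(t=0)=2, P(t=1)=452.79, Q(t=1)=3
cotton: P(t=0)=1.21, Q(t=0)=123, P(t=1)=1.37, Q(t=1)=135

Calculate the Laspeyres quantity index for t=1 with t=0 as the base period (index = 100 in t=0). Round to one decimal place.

Laspeyres quantity index uses base-period prices as weights.
ΣP(t=0)·Q(t=1) = 3.20×64 + 4.37×147 + 36.47×8 + 617.60×3 + 1.21×135 = 204.8 + 642.39 + 291.76 + 1852.8 + 163.35 = 3155.1
ΣP(t=0)·Q(t=0) = 3.20×77 + 4.37×123 + 36.47×7 + 617.60×2 + 1.21×123 = 246.4 + 537.51 + 255.29 + 1235.2 + 148.83 = 2423.23
Index = 3155.1 / 2423.23 × 100 = 130.2023

130.2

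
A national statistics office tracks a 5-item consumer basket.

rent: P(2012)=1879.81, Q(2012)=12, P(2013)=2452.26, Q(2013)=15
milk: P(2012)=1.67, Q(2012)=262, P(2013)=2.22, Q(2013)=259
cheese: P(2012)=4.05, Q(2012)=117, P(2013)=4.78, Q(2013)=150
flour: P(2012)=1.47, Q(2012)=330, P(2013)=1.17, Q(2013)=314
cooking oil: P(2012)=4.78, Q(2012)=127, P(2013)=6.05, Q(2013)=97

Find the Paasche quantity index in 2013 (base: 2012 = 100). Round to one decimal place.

123.0

Paasche quantity index uses current-period prices as weights.
ΣP(2013)·Q(2013) = 2452.26×15 + 2.22×259 + 4.78×150 + 1.17×314 + 6.05×97 = 36783.9 + 574.98 + 717 + 367.38 + 586.85 = 39030.11
ΣP(2013)·Q(2012) = 2452.26×12 + 2.22×262 + 4.78×117 + 1.17×330 + 6.05×127 = 29427.12 + 581.64 + 559.26 + 386.1 + 768.35 = 31722.47
Index = 39030.11 / 31722.47 × 100 = 123.0362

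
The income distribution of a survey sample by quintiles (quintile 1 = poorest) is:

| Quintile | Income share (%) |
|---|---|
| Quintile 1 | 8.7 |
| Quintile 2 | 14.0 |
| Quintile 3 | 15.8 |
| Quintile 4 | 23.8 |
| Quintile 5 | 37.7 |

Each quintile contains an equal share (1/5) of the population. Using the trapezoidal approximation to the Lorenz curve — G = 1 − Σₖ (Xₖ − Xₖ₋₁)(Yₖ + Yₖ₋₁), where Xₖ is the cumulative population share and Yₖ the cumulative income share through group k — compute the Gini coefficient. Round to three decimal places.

0.271

Cumulative income shares Yₖ: 0.0870, 0.2270, 0.3850, 0.6230, 1.0000
Σ (Xₖ−Xₖ₋₁)(Yₖ+Yₖ₋₁) = (1/5)(0.0870+0.0000) + (1/5)(0.2270+0.0870) + (1/5)(0.3850+0.2270) + (1/5)(0.6230+0.3850) + (1/5)(1.0000+0.6230)
  = 0.0174 + 0.0628 + 0.1224 + 0.2016 + 0.3246 = 0.7288
G = 1 − 0.7288 = 0.2712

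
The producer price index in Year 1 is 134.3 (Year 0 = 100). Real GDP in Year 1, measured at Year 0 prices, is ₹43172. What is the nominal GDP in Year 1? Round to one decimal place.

Nominal = Real × (Index/100) = 43172 × (134.3/100)
        = 43172 × 1.343 = 57979.9960

57980.0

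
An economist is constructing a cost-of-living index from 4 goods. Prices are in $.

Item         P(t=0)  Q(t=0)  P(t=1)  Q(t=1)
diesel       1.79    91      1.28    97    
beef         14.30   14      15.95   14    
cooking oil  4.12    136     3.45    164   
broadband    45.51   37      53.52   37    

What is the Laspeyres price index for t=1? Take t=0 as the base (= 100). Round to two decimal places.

Laspeyres price index uses base-period quantities as weights.
ΣP(t=1)·Q(t=0) = 1.28×91 + 15.95×14 + 3.45×136 + 53.52×37 = 116.48 + 223.3 + 469.2 + 1980.24 = 2789.22
ΣP(t=0)·Q(t=0) = 1.79×91 + 14.30×14 + 4.12×136 + 45.51×37 = 162.89 + 200.2 + 560.32 + 1683.87 = 2607.28
Index = 2789.22 / 2607.28 × 100 = 106.9782

106.98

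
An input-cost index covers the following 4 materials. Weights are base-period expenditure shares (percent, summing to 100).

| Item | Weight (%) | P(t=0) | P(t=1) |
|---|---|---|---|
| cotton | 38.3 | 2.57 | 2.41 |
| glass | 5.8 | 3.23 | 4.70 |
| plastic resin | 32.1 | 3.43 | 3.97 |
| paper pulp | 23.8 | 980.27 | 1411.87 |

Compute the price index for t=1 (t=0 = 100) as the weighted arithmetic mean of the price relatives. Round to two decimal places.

cotton: 38.3 × (2.41/2.57) = 38.3 × 0.937743 = 35.9156
glass: 5.8 × (4.70/3.23) = 5.8 × 1.455108 = 8.4396
plastic resin: 32.1 × (3.97/3.43) = 32.1 × 1.157434 = 37.1536
paper pulp: 23.8 × (1411.87/980.27) = 23.8 × 1.440287 = 34.2788
Index = Σ wᵢ·(p₁ᵢ/p₀ᵢ) = 35.9156 + 8.4396 + 37.1536 + 34.2788 = 115.7877

115.79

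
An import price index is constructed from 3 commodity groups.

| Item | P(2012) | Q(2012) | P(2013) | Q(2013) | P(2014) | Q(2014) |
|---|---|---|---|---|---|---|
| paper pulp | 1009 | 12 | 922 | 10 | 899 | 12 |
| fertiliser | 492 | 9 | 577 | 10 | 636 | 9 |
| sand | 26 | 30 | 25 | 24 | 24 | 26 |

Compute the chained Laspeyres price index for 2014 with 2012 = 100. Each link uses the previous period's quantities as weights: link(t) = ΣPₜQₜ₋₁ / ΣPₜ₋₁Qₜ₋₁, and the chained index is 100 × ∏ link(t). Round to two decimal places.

Link 2012→2013:
ΣP(2013)Q(2012) = 922×12 + 577×9 + 25×30 = 11064 + 5193 + 750 = 17007
ΣP(2012)Q(2012) = 1009×12 + 492×9 + 26×30 = 12108 + 4428 + 780 = 17316
link = 17007/17316 = 0.982155
Link 2013→2014:
ΣP(2014)Q(2013) = 899×10 + 636×10 + 24×24 = 8990 + 6360 + 576 = 15926
ΣP(2013)Q(2013) = 922×10 + 577×10 + 25×24 = 9220 + 5770 + 600 = 15590
link = 15926/15590 = 1.021552
Chained index = 100 × 0.982155 × 1.021552 = 100.3323

100.33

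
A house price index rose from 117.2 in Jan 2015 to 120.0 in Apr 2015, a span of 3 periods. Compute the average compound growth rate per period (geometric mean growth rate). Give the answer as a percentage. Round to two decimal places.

Growth factor = (120.0/117.2)^(1/3) = (1.023891)^(1/3) = 1.007901
Growth rate = 1.007901 − 1 = 0.007901 = 0.7901%

0.79%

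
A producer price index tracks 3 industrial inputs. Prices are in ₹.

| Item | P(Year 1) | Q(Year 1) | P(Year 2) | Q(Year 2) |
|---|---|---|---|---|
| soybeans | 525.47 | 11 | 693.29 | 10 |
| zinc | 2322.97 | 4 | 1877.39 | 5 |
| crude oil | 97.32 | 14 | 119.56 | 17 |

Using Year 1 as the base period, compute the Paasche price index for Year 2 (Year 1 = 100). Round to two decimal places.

Paasche price index uses current-period quantities as weights.
ΣP(Year 2)·Q(Year 2) = 693.29×10 + 1877.39×5 + 119.56×17 = 6932.9 + 9386.95 + 2032.52 = 18352.37
ΣP(Year 1)·Q(Year 2) = 525.47×10 + 2322.97×5 + 97.32×17 = 5254.7 + 11614.85 + 1654.44 = 18523.99
Index = 18352.37 / 18523.99 × 100 = 99.0735

99.07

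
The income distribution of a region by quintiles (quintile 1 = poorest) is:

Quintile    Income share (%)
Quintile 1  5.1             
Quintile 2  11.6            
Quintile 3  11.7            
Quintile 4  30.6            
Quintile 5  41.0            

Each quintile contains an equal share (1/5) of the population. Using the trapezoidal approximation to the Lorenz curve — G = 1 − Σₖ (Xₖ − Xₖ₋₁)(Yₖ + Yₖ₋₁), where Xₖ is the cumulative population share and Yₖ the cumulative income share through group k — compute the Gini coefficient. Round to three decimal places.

0.363

Cumulative income shares Yₖ: 0.0510, 0.1670, 0.2840, 0.5900, 1.0000
Σ (Xₖ−Xₖ₋₁)(Yₖ+Yₖ₋₁) = (1/5)(0.0510+0.0000) + (1/5)(0.1670+0.0510) + (1/5)(0.2840+0.1670) + (1/5)(0.5900+0.2840) + (1/5)(1.0000+0.5900)
  = 0.0102 + 0.0436 + 0.0902 + 0.1748 + 0.3180 = 0.6368
G = 1 − 0.6368 = 0.3632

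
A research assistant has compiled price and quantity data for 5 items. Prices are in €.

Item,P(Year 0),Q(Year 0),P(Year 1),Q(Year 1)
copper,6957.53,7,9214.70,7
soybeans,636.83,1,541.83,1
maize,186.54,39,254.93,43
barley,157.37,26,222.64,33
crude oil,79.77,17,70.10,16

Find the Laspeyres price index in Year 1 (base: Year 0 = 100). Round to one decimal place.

Laspeyres price index uses base-period quantities as weights.
ΣP(Year 1)·Q(Year 0) = 9214.70×7 + 541.83×1 + 254.93×39 + 222.64×26 + 70.10×17 = 64502.9 + 541.83 + 9942.27 + 5788.64 + 1191.7 = 81967.34
ΣP(Year 0)·Q(Year 0) = 6957.53×7 + 636.83×1 + 186.54×39 + 157.37×26 + 79.77×17 = 48702.71 + 636.83 + 7275.06 + 4091.62 + 1356.09 = 62062.31
Index = 81967.34 / 62062.31 × 100 = 132.0727

132.1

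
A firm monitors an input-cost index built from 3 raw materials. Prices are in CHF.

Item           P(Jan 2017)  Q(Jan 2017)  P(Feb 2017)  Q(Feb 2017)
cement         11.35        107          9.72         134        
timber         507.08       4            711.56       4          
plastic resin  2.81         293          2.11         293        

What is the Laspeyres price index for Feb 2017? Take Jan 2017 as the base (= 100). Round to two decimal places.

Laspeyres price index uses base-period quantities as weights.
ΣP(Feb 2017)·Q(Jan 2017) = 9.72×107 + 711.56×4 + 2.11×293 = 1040.04 + 2846.24 + 618.23 = 4504.51
ΣP(Jan 2017)·Q(Jan 2017) = 11.35×107 + 507.08×4 + 2.81×293 = 1214.45 + 2028.32 + 823.33 = 4066.1
Index = 4504.51 / 4066.1 × 100 = 110.7821

110.78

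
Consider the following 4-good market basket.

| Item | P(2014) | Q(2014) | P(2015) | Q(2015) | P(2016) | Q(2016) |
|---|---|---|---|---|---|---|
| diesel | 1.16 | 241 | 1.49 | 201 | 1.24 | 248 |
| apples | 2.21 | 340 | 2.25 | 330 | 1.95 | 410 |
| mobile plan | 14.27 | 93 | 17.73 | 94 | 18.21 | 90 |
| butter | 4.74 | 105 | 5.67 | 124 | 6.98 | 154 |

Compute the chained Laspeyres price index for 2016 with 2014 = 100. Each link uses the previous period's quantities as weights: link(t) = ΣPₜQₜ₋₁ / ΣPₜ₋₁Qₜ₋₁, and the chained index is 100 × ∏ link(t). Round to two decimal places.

Link 2014→2015:
ΣP(2015)Q(2014) = 1.49×241 + 2.25×340 + 17.73×93 + 5.67×105 = 359.09 + 765 + 1648.89 + 595.35 = 3368.33
ΣP(2014)Q(2014) = 1.16×241 + 2.21×340 + 14.27×93 + 4.74×105 = 279.56 + 751.4 + 1327.11 + 497.7 = 2855.77
link = 3368.33/2855.77 = 1.179482
Link 2015→2016:
ΣP(2016)Q(2015) = 1.24×201 + 1.95×330 + 18.21×94 + 6.98×124 = 249.24 + 643.5 + 1711.74 + 865.52 = 3470
ΣP(2015)Q(2015) = 1.49×201 + 2.25×330 + 17.73×94 + 5.67×124 = 299.49 + 742.5 + 1666.62 + 703.08 = 3411.69
link = 3470/3411.69 = 1.017091
Chained index = 100 × 1.179482 × 1.017091 = 119.9641

119.96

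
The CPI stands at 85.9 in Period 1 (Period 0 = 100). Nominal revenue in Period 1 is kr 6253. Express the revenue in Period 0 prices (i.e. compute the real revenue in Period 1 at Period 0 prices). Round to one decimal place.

Real = Nominal ÷ (Index/100) = 6253 ÷ (85.9/100)
     = 6253 ÷ 0.859 = 7279.3946

7279.4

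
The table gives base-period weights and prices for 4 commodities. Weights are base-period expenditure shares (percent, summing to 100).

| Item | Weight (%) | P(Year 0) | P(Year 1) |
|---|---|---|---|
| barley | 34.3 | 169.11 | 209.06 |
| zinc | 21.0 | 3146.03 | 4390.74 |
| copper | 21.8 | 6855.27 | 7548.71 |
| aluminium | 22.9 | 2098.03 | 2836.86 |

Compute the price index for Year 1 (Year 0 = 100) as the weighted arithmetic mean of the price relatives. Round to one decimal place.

barley: 34.3 × (209.06/169.11) = 34.3 × 1.236237 = 42.4029
zinc: 21.0 × (4390.74/3146.03) = 21.0 × 1.395645 = 29.3085
copper: 21.8 × (7548.71/6855.27) = 21.8 × 1.101154 = 24.0052
aluminium: 22.9 × (2836.86/2098.03) = 22.9 × 1.352154 = 30.9643
Index = Σ wᵢ·(p₁ᵢ/p₀ᵢ) = 42.4029 + 29.3085 + 24.0052 + 30.9643 = 126.6810

126.7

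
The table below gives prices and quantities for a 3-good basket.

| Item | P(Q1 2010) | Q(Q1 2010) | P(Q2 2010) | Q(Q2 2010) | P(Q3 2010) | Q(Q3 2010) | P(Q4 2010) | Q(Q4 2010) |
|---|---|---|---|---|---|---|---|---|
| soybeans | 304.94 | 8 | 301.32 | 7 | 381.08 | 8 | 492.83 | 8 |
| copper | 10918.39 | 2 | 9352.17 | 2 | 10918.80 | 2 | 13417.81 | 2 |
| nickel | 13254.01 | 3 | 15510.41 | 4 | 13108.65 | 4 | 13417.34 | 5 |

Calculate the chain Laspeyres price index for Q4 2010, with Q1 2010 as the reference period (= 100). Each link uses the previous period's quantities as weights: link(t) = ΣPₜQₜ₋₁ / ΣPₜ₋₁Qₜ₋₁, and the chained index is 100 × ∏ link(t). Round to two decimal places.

Link Q1 2010→Q2 2010:
ΣP(Q2 2010)Q(Q1 2010) = 301.32×8 + 9352.17×2 + 15510.41×3 = 2410.56 + 18704.34 + 46531.23 = 67646.13
ΣP(Q1 2010)Q(Q1 2010) = 304.94×8 + 10918.39×2 + 13254.01×3 = 2439.52 + 21836.78 + 39762.03 = 64038.33
link = 67646.13/64038.33 = 1.056338
Link Q2 2010→Q3 2010:
ΣP(Q3 2010)Q(Q2 2010) = 381.08×7 + 10918.80×2 + 13108.65×4 = 2667.56 + 21837.6 + 52434.6 = 76939.76
ΣP(Q2 2010)Q(Q2 2010) = 301.32×7 + 9352.17×2 + 15510.41×4 = 2109.24 + 18704.34 + 62041.64 = 82855.22
link = 76939.76/82855.22 = 0.928605
Link Q3 2010→Q4 2010:
ΣP(Q4 2010)Q(Q3 2010) = 492.83×8 + 13417.81×2 + 13417.34×4 = 3942.64 + 26835.62 + 53669.36 = 84447.62
ΣP(Q3 2010)Q(Q3 2010) = 381.08×8 + 10918.80×2 + 13108.65×4 = 3048.64 + 21837.6 + 52434.6 = 77320.84
link = 84447.62/77320.84 = 1.092172
Chained index = 100 × 1.056338 × 0.928605 × 1.092172 = 107.1334

107.13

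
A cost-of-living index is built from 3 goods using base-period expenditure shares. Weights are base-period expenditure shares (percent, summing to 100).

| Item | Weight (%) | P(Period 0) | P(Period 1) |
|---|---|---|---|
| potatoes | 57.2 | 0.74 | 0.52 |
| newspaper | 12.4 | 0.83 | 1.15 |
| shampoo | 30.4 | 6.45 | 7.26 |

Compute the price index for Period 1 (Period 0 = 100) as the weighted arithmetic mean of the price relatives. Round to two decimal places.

91.59

potatoes: 57.2 × (0.52/0.74) = 57.2 × 0.702703 = 40.1946
newspaper: 12.4 × (1.15/0.83) = 12.4 × 1.385542 = 17.1807
shampoo: 30.4 × (7.26/6.45) = 30.4 × 1.125581 = 34.2177
Index = Σ wᵢ·(p₁ᵢ/p₀ᵢ) = 40.1946 + 17.1807 + 34.2177 = 91.5930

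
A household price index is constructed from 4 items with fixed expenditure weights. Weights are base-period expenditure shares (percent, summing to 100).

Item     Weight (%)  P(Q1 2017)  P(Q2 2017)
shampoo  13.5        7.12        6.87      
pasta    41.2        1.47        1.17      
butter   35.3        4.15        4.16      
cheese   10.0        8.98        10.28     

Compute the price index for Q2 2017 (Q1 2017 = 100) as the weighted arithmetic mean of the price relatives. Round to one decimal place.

92.7

shampoo: 13.5 × (6.87/7.12) = 13.5 × 0.964888 = 13.0260
pasta: 41.2 × (1.17/1.47) = 41.2 × 0.795918 = 32.7918
butter: 35.3 × (4.16/4.15) = 35.3 × 1.002410 = 35.3851
cheese: 10.0 × (10.28/8.98) = 10.0 × 1.144766 = 11.4477
Index = Σ wᵢ·(p₁ᵢ/p₀ᵢ) = 13.0260 + 32.7918 + 35.3851 + 11.4477 = 92.6505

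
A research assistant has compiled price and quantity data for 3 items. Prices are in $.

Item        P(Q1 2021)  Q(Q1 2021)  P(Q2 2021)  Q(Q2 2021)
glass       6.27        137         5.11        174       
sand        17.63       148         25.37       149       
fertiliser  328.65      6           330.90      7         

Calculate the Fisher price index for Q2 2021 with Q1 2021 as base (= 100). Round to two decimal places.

117.22

Laspeyres component (base-period weights):
ΣP(Q2 2021)Q(Q1 2021) = 5.11×137 + 25.37×148 + 330.90×6 = 700.07 + 3754.76 + 1985.4 = 6440.23
ΣP(Q1 2021)Q(Q1 2021) = 6.27×137 + 17.63×148 + 328.65×6 = 858.99 + 2609.24 + 1971.9 = 5440.13
L = 6440.23 / 5440.13 × 100 = 118.3838
Paasche component (current-period weights):
ΣP(Q2 2021)Q(Q2 2021) = 5.11×174 + 25.37×149 + 330.90×7 = 889.14 + 3780.13 + 2316.3 = 6985.57
ΣP(Q1 2021)Q(Q2 2021) = 6.27×174 + 17.63×149 + 328.65×7 = 1090.98 + 2626.87 + 2300.55 = 6018.4
P = 6985.57 / 6018.4 × 100 = 116.0702
Fisher = √(L × P) = √(118.3838 × 116.0702) = 117.2213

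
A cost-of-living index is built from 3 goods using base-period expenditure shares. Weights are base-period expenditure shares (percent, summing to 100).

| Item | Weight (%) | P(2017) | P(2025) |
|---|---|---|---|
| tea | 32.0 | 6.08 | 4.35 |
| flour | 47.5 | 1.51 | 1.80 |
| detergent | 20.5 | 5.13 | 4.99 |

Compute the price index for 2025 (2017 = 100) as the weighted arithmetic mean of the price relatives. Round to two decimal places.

99.46

tea: 32.0 × (4.35/6.08) = 32.0 × 0.715461 = 22.8947
flour: 47.5 × (1.80/1.51) = 47.5 × 1.192053 = 56.6225
detergent: 20.5 × (4.99/5.13) = 20.5 × 0.972710 = 19.9405
Index = Σ wᵢ·(p₁ᵢ/p₀ᵢ) = 22.8947 + 56.6225 + 19.9405 = 99.4578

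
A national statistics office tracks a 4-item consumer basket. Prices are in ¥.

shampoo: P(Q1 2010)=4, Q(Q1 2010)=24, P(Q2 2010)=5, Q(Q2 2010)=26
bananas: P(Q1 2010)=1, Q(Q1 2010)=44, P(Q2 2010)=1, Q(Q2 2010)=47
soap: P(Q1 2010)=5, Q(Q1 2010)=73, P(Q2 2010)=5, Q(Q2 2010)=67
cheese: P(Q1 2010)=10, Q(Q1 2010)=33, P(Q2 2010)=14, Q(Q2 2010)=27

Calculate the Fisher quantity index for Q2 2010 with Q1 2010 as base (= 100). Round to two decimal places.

Laspeyres component (base-period weights):
ΣP(Q1 2010)Q(Q2 2010) = 4×26 + 1×47 + 5×67 + 10×27 = 104 + 47 + 335 + 270 = 756
ΣP(Q1 2010)Q(Q1 2010) = 4×24 + 1×44 + 5×73 + 10×33 = 96 + 44 + 365 + 330 = 835
L = 756 / 835 × 100 = 90.5389
Paasche component (current-period weights):
ΣP(Q2 2010)Q(Q2 2010) = 5×26 + 1×47 + 5×67 + 14×27 = 130 + 47 + 335 + 378 = 890
ΣP(Q2 2010)Q(Q1 2010) = 5×24 + 1×44 + 5×73 + 14×33 = 120 + 44 + 365 + 462 = 991
P = 890 / 991 × 100 = 89.8083
Fisher = √(L × P) = √(90.5389 × 89.8083) = 90.1729

90.17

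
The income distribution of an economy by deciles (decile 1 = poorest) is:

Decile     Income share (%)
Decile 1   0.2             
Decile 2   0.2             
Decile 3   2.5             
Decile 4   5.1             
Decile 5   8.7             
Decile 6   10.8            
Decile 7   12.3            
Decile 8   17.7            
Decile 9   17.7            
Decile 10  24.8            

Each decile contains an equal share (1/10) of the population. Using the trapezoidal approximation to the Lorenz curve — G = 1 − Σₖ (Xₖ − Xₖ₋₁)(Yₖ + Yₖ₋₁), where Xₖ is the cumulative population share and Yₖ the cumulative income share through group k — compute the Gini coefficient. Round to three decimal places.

0.444

Cumulative income shares Yₖ: 0.0020, 0.0040, 0.0290, 0.0800, 0.1670, 0.2750, 0.3980, 0.5750, 0.7520, 1.0000
Σ (Xₖ−Xₖ₋₁)(Yₖ+Yₖ₋₁) = (1/10)(0.0020+0.0000) + (1/10)(0.0040+0.0020) + (1/10)(0.0290+0.0040) + (1/10)(0.0800+0.0290) + (1/10)(0.1670+0.0800) + (1/10)(0.2750+0.1670) + (1/10)(0.3980+0.2750) + (1/10)(0.5750+0.3980) + (1/10)(0.7520+0.5750) + (1/10)(1.0000+0.7520)
  = 0.0002 + 0.0006 + 0.0033 + 0.0109 + 0.0247 + 0.0442 + 0.0673 + 0.0973 + 0.1327 + 0.1752 = 0.5564
G = 1 − 0.5564 = 0.4436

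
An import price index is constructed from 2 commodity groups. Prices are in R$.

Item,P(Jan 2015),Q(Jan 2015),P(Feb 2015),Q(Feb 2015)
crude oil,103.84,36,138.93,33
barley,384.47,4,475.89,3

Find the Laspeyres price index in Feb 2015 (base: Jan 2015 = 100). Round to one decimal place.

130.9

Laspeyres price index uses base-period quantities as weights.
ΣP(Feb 2015)·Q(Jan 2015) = 138.93×36 + 475.89×4 = 5001.48 + 1903.56 = 6905.04
ΣP(Jan 2015)·Q(Jan 2015) = 103.84×36 + 384.47×4 = 3738.24 + 1537.88 = 5276.12
Index = 6905.04 / 5276.12 × 100 = 130.8734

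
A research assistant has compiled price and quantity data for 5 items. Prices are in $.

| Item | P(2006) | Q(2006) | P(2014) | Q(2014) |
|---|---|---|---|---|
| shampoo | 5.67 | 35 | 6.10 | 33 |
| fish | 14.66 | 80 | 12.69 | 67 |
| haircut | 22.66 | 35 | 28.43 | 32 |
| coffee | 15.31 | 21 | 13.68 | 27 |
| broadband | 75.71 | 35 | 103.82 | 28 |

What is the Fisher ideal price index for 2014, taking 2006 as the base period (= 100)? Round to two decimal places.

Laspeyres component (base-period weights):
ΣP(2014)Q(2006) = 6.10×35 + 12.69×80 + 28.43×35 + 13.68×21 + 103.82×35 = 213.5 + 1015.2 + 995.05 + 287.28 + 3633.7 = 6144.73
ΣP(2006)Q(2006) = 5.67×35 + 14.66×80 + 22.66×35 + 15.31×21 + 75.71×35 = 198.45 + 1172.8 + 793.1 + 321.51 + 2649.85 = 5135.71
L = 6144.73 / 5135.71 × 100 = 119.6471
Paasche component (current-period weights):
ΣP(2014)Q(2014) = 6.10×33 + 12.69×67 + 28.43×32 + 13.68×27 + 103.82×28 = 201.3 + 850.23 + 909.76 + 369.36 + 2906.96 = 5237.61
ΣP(2006)Q(2014) = 5.67×33 + 14.66×67 + 22.66×32 + 15.31×27 + 75.71×28 = 187.11 + 982.22 + 725.12 + 413.37 + 2119.88 = 4427.7
P = 5237.61 / 4427.7 × 100 = 118.2919
Fisher = √(L × P) = √(119.6471 × 118.2919) = 118.9676

118.97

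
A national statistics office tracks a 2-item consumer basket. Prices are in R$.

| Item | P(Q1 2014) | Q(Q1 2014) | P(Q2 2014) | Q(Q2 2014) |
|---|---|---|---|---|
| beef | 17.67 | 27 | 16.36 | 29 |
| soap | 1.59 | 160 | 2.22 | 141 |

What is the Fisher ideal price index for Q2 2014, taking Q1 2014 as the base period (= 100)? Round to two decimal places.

107.92

Laspeyres component (base-period weights):
ΣP(Q2 2014)Q(Q1 2014) = 16.36×27 + 2.22×160 = 441.72 + 355.2 = 796.92
ΣP(Q1 2014)Q(Q1 2014) = 17.67×27 + 1.59×160 = 477.09 + 254.4 = 731.49
L = 796.92 / 731.49 × 100 = 108.9448
Paasche component (current-period weights):
ΣP(Q2 2014)Q(Q2 2014) = 16.36×29 + 2.22×141 = 474.44 + 313.02 = 787.46
ΣP(Q1 2014)Q(Q2 2014) = 17.67×29 + 1.59×141 = 512.43 + 224.19 = 736.62
P = 787.46 / 736.62 × 100 = 106.9018
Fisher = √(L × P) = √(108.9448 × 106.9018) = 107.9184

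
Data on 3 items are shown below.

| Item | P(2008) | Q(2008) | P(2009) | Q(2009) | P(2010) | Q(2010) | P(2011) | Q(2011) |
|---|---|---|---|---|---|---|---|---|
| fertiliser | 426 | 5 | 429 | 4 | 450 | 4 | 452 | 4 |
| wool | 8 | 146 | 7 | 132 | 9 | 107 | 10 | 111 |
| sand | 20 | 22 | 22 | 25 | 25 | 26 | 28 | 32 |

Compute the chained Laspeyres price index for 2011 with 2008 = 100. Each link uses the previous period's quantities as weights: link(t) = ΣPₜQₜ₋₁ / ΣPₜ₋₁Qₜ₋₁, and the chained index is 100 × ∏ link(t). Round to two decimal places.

Link 2008→2009:
ΣP(2009)Q(2008) = 429×5 + 7×146 + 22×22 = 2145 + 1022 + 484 = 3651
ΣP(2008)Q(2008) = 426×5 + 8×146 + 20×22 = 2130 + 1168 + 440 = 3738
link = 3651/3738 = 0.976726
Link 2009→2010:
ΣP(2010)Q(2009) = 450×4 + 9×132 + 25×25 = 1800 + 1188 + 625 = 3613
ΣP(2009)Q(2009) = 429×4 + 7×132 + 22×25 = 1716 + 924 + 550 = 3190
link = 3613/3190 = 1.132602
Link 2010→2011:
ΣP(2011)Q(2010) = 452×4 + 10×107 + 28×26 = 1808 + 1070 + 728 = 3606
ΣP(2010)Q(2010) = 450×4 + 9×107 + 25×26 = 1800 + 963 + 650 = 3413
link = 3606/3413 = 1.056548
Chained index = 100 × 0.976726 × 1.132602 × 1.056548 = 116.8797

116.88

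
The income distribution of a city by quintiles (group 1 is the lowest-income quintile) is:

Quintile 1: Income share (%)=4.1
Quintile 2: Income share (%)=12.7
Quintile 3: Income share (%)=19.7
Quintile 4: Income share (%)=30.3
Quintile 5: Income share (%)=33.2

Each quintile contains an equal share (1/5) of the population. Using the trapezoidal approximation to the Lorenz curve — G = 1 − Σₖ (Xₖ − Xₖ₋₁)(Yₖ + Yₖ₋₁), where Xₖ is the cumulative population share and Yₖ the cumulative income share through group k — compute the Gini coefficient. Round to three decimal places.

0.303

Cumulative income shares Yₖ: 0.0410, 0.1680, 0.3650, 0.6680, 1.0000
Σ (Xₖ−Xₖ₋₁)(Yₖ+Yₖ₋₁) = (1/5)(0.0410+0.0000) + (1/5)(0.1680+0.0410) + (1/5)(0.3650+0.1680) + (1/5)(0.6680+0.3650) + (1/5)(1.0000+0.6680)
  = 0.0082 + 0.0418 + 0.1066 + 0.2066 + 0.3336 = 0.6968
G = 1 − 0.6968 = 0.3032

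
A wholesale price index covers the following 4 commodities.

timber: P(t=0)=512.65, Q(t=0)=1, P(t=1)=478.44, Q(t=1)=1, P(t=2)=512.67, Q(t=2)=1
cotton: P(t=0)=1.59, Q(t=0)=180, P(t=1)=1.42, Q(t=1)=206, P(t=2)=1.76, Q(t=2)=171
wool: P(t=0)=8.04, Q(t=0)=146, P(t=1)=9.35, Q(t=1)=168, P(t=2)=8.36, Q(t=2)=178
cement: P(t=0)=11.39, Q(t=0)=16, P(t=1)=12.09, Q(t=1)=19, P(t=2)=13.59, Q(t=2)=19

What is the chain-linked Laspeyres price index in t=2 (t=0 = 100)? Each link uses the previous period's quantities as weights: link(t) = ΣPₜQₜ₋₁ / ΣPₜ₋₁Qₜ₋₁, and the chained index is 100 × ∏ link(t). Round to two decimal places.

105.00

Link t=0→t=1:
ΣP(t=1)Q(t=0) = 478.44×1 + 1.42×180 + 9.35×146 + 12.09×16 = 478.44 + 255.6 + 1365.1 + 193.44 = 2292.58
ΣP(t=0)Q(t=0) = 512.65×1 + 1.59×180 + 8.04×146 + 11.39×16 = 512.65 + 286.2 + 1173.84 + 182.24 = 2154.93
link = 2292.58/2154.93 = 1.063877
Link t=1→t=2:
ΣP(t=2)Q(t=1) = 512.67×1 + 1.76×206 + 8.36×168 + 13.59×19 = 512.67 + 362.56 + 1404.48 + 258.21 = 2537.92
ΣP(t=1)Q(t=1) = 478.44×1 + 1.42×206 + 9.35×168 + 12.09×19 = 478.44 + 292.52 + 1570.8 + 229.71 = 2571.47
link = 2537.92/2571.47 = 0.986953
Chained index = 100 × 1.063877 × 0.986953 = 104.9996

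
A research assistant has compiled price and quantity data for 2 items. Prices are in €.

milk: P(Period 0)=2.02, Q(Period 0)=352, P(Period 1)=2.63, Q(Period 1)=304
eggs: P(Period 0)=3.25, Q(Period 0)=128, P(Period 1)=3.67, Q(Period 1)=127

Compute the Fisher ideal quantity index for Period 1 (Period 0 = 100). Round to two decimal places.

90.90

Laspeyres component (base-period weights):
ΣP(Period 0)Q(Period 1) = 2.02×304 + 3.25×127 = 614.08 + 412.75 = 1026.83
ΣP(Period 0)Q(Period 0) = 2.02×352 + 3.25×128 = 711.04 + 416 = 1127.04
L = 1026.83 / 1127.04 × 100 = 91.1086
Paasche component (current-period weights):
ΣP(Period 1)Q(Period 1) = 2.63×304 + 3.67×127 = 799.52 + 466.09 = 1265.61
ΣP(Period 1)Q(Period 0) = 2.63×352 + 3.67×128 = 925.76 + 469.76 = 1395.52
P = 1265.61 / 1395.52 × 100 = 90.6909
Fisher = √(L × P) = √(91.1086 × 90.6909) = 90.8995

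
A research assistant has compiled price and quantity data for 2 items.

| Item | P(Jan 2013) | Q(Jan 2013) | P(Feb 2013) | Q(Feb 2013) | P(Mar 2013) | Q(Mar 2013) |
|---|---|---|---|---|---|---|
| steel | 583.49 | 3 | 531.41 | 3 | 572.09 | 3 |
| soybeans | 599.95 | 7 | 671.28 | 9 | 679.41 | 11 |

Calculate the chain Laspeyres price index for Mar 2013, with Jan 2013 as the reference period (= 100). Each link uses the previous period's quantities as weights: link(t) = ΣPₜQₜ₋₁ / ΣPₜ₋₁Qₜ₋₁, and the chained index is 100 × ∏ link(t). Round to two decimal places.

Link Jan 2013→Feb 2013:
ΣP(Feb 2013)Q(Jan 2013) = 531.41×3 + 671.28×7 = 1594.23 + 4698.96 = 6293.19
ΣP(Jan 2013)Q(Jan 2013) = 583.49×3 + 599.95×7 = 1750.47 + 4199.65 = 5950.12
link = 6293.19/5950.12 = 1.057658
Link Feb 2013→Mar 2013:
ΣP(Mar 2013)Q(Feb 2013) = 572.09×3 + 679.41×9 = 1716.27 + 6114.69 = 7830.96
ΣP(Feb 2013)Q(Feb 2013) = 531.41×3 + 671.28×9 = 1594.23 + 6041.52 = 7635.75
link = 7830.96/7635.75 = 1.025565
Chained index = 100 × 1.057658 × 1.025565 = 108.4697

108.47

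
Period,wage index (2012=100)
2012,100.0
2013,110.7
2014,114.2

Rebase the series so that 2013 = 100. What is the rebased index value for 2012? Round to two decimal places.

90.33

Rebased(2012) = 100.0 / 110.7 × 100 = 90.3342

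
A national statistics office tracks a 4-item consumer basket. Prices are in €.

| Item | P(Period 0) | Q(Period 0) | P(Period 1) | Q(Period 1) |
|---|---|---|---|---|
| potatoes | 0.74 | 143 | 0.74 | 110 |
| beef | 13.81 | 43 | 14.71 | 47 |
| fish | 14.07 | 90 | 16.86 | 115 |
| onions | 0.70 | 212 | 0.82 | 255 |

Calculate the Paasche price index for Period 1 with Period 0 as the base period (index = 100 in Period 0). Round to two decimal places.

115.58

Paasche price index uses current-period quantities as weights.
ΣP(Period 1)·Q(Period 1) = 0.74×110 + 14.71×47 + 16.86×115 + 0.82×255 = 81.4 + 691.37 + 1938.9 + 209.1 = 2920.77
ΣP(Period 0)·Q(Period 1) = 0.74×110 + 13.81×47 + 14.07×115 + 0.70×255 = 81.4 + 649.07 + 1618.05 + 178.5 = 2527.02
Index = 2920.77 / 2527.02 × 100 = 115.5816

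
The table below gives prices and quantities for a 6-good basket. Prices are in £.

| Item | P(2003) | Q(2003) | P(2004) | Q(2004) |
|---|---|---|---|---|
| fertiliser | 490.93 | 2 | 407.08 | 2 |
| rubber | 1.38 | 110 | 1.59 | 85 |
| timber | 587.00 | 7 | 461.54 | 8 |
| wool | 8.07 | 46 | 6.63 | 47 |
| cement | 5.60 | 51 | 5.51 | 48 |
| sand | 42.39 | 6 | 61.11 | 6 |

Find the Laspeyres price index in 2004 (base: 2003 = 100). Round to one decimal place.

84.1

Laspeyres price index uses base-period quantities as weights.
ΣP(2004)·Q(2003) = 407.08×2 + 1.59×110 + 461.54×7 + 6.63×46 + 5.51×51 + 61.11×6 = 814.16 + 174.9 + 3230.78 + 304.98 + 281.01 + 366.66 = 5172.49
ΣP(2003)·Q(2003) = 490.93×2 + 1.38×110 + 587.00×7 + 8.07×46 + 5.60×51 + 42.39×6 = 981.86 + 151.8 + 4109 + 371.22 + 285.6 + 254.34 = 6153.82
Index = 5172.49 / 6153.82 × 100 = 84.0533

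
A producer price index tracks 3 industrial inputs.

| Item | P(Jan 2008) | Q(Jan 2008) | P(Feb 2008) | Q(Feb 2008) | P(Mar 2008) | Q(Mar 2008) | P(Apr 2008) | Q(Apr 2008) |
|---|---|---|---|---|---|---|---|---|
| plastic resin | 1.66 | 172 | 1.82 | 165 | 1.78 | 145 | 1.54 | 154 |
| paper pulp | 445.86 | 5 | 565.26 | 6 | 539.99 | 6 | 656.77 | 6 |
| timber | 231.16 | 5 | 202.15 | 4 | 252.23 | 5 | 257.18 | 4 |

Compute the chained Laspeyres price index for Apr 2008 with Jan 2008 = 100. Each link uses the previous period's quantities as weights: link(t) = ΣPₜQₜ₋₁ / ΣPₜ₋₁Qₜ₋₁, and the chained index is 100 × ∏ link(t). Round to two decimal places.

130.68

Link Jan 2008→Feb 2008:
ΣP(Feb 2008)Q(Jan 2008) = 1.82×172 + 565.26×5 + 202.15×5 = 313.04 + 2826.3 + 1010.75 = 4150.09
ΣP(Jan 2008)Q(Jan 2008) = 1.66×172 + 445.86×5 + 231.16×5 = 285.52 + 2229.3 + 1155.8 = 3670.62
link = 4150.09/3670.62 = 1.130624
Link Feb 2008→Mar 2008:
ΣP(Mar 2008)Q(Feb 2008) = 1.78×165 + 539.99×6 + 252.23×4 = 293.7 + 3239.94 + 1008.92 = 4542.56
ΣP(Feb 2008)Q(Feb 2008) = 1.82×165 + 565.26×6 + 202.15×4 = 300.3 + 3391.56 + 808.6 = 4500.46
link = 4542.56/4500.46 = 1.009355
Link Mar 2008→Apr 2008:
ΣP(Apr 2008)Q(Mar 2008) = 1.54×145 + 656.77×6 + 257.18×5 = 223.3 + 3940.62 + 1285.9 = 5449.82
ΣP(Mar 2008)Q(Mar 2008) = 1.78×145 + 539.99×6 + 252.23×5 = 258.1 + 3239.94 + 1261.15 = 4759.19
link = 5449.82/4759.19 = 1.145115
Chained index = 100 × 1.130624 × 1.009355 × 1.145115 = 130.6806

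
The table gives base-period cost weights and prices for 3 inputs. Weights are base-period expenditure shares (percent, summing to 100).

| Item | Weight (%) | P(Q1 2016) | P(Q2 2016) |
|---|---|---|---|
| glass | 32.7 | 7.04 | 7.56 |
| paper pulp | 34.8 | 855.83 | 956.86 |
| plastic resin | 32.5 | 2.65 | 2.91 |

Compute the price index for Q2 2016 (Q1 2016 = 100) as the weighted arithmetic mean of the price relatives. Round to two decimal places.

glass: 32.7 × (7.56/7.04) = 32.7 × 1.073864 = 35.1153
paper pulp: 34.8 × (956.86/855.83) = 34.8 × 1.118049 = 38.9081
plastic resin: 32.5 × (2.91/2.65) = 32.5 × 1.098113 = 35.6887
Index = Σ wᵢ·(p₁ᵢ/p₀ᵢ) = 35.1153 + 38.9081 + 35.6887 = 109.7121

109.71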